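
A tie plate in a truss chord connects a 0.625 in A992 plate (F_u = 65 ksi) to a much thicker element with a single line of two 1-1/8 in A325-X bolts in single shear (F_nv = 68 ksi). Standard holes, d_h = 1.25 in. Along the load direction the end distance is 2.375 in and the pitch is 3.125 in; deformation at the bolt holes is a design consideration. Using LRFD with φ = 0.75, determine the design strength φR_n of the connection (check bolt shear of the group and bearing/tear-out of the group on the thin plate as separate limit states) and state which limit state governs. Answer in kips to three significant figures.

Bolt shear: A_b = π·1.125²/4 = 0.994 in²; R_n = 68 × 0.994 × 2 × 1 = 135.2 kips → 0.75 × 135.2 = 101 kips.
Bearing (1.2 l_c t F_u ≤ 2.4 d t F_u): upper limit = 2.4·1.125·0.625·65 = 109.7 kips.
  Edge l_c = 2.375 − 1.25/2 = 1.75 → r_n = 85.31 kips; interior l_c = 3.125 − 1.25 = 1.875 → r_n = 91.41 kips.
  R_n,bearing = 1·85.31 + 1·91.41 = 176.7 kips → 0.75 × 176.7 = 133 kips.
Bolt shear governs: 101 kips.

101 kips (bolt shear governs)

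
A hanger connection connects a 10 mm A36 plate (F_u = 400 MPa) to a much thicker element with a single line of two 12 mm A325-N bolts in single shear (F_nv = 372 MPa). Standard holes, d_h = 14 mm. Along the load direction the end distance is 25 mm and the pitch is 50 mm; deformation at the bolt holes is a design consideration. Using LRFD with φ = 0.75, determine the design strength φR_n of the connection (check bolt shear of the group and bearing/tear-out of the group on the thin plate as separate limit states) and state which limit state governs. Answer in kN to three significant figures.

63.1 kN (bolt shear governs)

Bolt shear: A_b = π·12²/4 = 113.1 mm²; R_n = 372 × 113.1 × 2 × 1 / 1000 = 84.14 kN → 0.75 × 84.14 = 63.1 kN.
Bearing (1.2 l_c t F_u ≤ 2.4 d t F_u): upper limit = 2.4·12·10·400 / 1000 = 115.2 kN.
  Edge l_c = 25 − 14/2 = 18 → r_n = 86.4 kN; interior l_c = 50 − 14 = 36 → r_n = 115.2 kN.
  R_n,bearing = 1·86.4 + 1·115.2 = 201.6 kN → 0.75 × 201.6 = 151 kN.
Bolt shear governs: 63.1 kN.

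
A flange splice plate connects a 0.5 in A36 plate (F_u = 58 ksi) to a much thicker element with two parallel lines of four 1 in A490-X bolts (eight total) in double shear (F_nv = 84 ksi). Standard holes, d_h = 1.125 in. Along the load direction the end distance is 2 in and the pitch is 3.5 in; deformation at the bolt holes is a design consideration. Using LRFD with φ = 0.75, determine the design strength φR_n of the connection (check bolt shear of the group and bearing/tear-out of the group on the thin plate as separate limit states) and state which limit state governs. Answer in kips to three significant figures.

388 kips (bearing governs)

Bolt shear: A_b = π·1²/4 = 0.7854 in²; R_n = 84 × 0.7854 × 8 × 2 = 1056 kips → 0.75 × 1056 = 792 kips.
Bearing (1.2 l_c t F_u ≤ 2.4 d t F_u): upper limit = 2.4·1·0.5·58 = 69.6 kips.
  Edge l_c = 2 − 1.125/2 = 1.438 → r_n = 50.02 kips; interior l_c = 3.5 − 1.125 = 2.375 → r_n = 69.6 kips.
  R_n,bearing = 2·50.02 + 6·69.6 = 517.6 kips → 0.75 × 517.6 = 388 kips.
Bearing governs: 388 kips.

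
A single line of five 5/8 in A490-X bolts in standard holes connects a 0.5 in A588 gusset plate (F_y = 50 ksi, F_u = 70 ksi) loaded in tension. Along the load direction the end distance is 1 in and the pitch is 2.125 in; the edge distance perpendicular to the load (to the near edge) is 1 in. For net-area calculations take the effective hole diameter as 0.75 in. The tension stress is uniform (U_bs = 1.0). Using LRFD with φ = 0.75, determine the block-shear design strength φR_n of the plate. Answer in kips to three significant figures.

Shear plane L_v = 1 + 4·2.125 = 9.5 in; A_gv = 9.5 × 0.5 = 4.75 in².
A_nv = (9.5 − 4.5·0.75) × 0.5 = 3.062 in².
A_nt = (1 − 0.5·0.75) × 0.5 = 0.3125 in².
0.6 F_u A_nv = 128.6 kips; 0.6 F_y A_gv = 142.5 kips → shear rupture governs the shear term.
R_n = 128.6 + 1.0 × 70 × 0.3125 = 150.5 kips.
Design strength φR_n = 0.75 × 150.5 = 113 kips.

113 kips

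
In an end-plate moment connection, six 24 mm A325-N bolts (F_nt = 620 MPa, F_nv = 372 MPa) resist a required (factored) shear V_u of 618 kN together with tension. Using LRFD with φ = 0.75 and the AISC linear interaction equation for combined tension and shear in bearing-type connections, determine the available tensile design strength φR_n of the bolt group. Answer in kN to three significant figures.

A_b = π·24²/4 = 452.4 mm²; f_rv = 618 × 1000 / (6 × 452.4) = 227.7 MPa.
F'_nt = 1.3 F_nt − (F_nt / φF_nv) f_rv = 1.3·620 − (620/(0.75·372))·227.7 = 300 MPa, capped at F_nt → F'_nt = 300 MPa.
R_n = F'_nt · A_b · n = 300 × 452.4 × 6 / 1000 = 814.4 kN.
Design strength φR_n = 0.75 × 814.4 = 611 kN.

611 kN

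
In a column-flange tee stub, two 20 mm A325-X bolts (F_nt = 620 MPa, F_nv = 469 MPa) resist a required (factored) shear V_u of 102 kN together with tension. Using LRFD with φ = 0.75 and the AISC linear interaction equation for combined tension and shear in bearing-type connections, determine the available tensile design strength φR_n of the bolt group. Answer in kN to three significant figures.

A_b = π·20²/4 = 314.2 mm²; f_rv = 102 × 1000 / (2 × 314.2) = 162.3 MPa.
F'_nt = 1.3 F_nt − (F_nt / φF_nv) f_rv = 1.3·620 − (620/(0.75·469))·162.3 = 519.9 MPa, capped at F_nt → F'_nt = 519.9 MPa.
R_n = F'_nt · A_b · n = 519.9 × 314.2 × 2 / 1000 = 326.6 kN.
Design strength φR_n = 0.75 × 326.6 = 245 kN.

245 kN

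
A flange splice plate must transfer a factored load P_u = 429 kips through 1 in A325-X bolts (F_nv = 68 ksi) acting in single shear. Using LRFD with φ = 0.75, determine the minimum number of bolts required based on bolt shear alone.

11 bolts

A_b = π·1²/4 = 0.7854 in².
Per-bolt design strength φR_n = 0.75 × 68 × 0.7854 × 1 = 40.06 kips.
n ≥ 429 / 40.06 = 10.71 → use 11 bolts.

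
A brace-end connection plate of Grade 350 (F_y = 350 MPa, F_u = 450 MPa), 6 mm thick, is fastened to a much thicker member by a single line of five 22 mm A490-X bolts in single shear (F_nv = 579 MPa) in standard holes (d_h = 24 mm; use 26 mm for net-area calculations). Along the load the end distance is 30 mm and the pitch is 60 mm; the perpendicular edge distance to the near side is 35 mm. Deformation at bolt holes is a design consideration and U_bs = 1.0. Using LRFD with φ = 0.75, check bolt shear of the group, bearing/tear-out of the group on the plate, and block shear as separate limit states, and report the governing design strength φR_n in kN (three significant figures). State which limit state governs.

Bolt shear: A_b = π·22²/4 = 380.1 mm²; R_n = 579 × 380.1 × 5 × 1 / 1000 = 1100 kN → 0.75 × 1100 = 825 kN.
Bearing: edge l_c = 18, r_n = 58.32 kN; interior l_c = 36, r_n = 116.6 kN; R_n = 58.32 + 4·116.6 = 524.9 kN → 394 kN.
Block shear: A_gv = 1620, A_nv = 918, A_nt = 132 mm²; R_n = min(0.6F_uA_nv, 0.6F_yA_gv) + U_bs·F_u·A_nt = 307.3 kN → 230 kN.
Block shear governs: 230 kN.

230 kN (block shear governs)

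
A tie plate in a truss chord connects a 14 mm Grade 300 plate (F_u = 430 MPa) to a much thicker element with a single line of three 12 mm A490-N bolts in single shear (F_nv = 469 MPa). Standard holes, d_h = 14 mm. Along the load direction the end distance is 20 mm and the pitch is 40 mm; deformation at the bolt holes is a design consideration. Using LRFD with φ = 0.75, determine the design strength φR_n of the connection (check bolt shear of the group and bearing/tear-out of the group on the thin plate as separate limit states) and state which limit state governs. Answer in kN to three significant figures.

119 kN (bolt shear governs)

Bolt shear: A_b = π·12²/4 = 113.1 mm²; R_n = 469 × 113.1 × 3 × 1 / 1000 = 159.1 kN → 0.75 × 159.1 = 119 kN.
Bearing (1.2 l_c t F_u ≤ 2.4 d t F_u): upper limit = 2.4·12·14·430 / 1000 = 173.4 kN.
  Edge l_c = 20 − 14/2 = 13 → r_n = 93.91 kN; interior l_c = 40 − 14 = 26 → r_n = 173.4 kN.
  R_n,bearing = 1·93.91 + 2·173.4 = 440.7 kN → 0.75 × 440.7 = 330 kN.
Bolt shear governs: 119 kN.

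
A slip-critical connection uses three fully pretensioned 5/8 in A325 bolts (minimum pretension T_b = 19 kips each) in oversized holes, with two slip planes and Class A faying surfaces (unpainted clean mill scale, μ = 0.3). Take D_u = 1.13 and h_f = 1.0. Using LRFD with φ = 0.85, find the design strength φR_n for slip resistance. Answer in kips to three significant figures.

R_n = μ · D_u · h_f · T_b · n_s · n_b = 0.3 × 1.13 × 1.0 × 19 × 2 × 3 = 38.65 kips.
Design strength φR_n = 0.85 × 38.65 = 32.8 kips.

32.8 kips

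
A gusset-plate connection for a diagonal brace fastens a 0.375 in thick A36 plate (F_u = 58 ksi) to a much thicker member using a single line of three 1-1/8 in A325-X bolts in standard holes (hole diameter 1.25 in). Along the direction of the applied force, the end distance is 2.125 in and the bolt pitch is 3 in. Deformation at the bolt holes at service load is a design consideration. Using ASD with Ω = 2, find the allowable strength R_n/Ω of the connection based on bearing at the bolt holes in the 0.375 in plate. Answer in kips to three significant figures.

65.2 kips

Per bolt r_n = 1.2 l_c t F_u ≤ 2.4 d t F_u; upper limit = 2.4 × 1.125 × 0.375 × 58 = 58.72 kips.
Edge bolt: l_c = 2.125 − 1.25/2 = 1.5 in → 1.2 × 1.5 × 0.375 × 58 = 39.15 → r_n = 39.15 kips.
Interior bolts: l_c = 3 − 1.25 = 1.75 in → 1.2 × 1.75 × 0.375 × 58 = 45.68 → r_n = 45.68 kips.
R_n = 1 × 39.15 + 2 × 45.68 = 130.5 kips.
Allowable strength R_n/Ω = 130.5 / 2 = 65.2 kips.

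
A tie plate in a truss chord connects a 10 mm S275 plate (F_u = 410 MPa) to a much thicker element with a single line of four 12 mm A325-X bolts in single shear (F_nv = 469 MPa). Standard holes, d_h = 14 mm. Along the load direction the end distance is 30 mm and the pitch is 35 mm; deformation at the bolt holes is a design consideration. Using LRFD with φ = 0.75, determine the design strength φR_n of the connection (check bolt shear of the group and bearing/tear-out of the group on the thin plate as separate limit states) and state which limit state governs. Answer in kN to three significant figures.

159 kN (bolt shear governs)

Bolt shear: A_b = π·12²/4 = 113.1 mm²; R_n = 469 × 113.1 × 4 × 1 / 1000 = 212.2 kN → 0.75 × 212.2 = 159 kN.
Bearing (1.2 l_c t F_u ≤ 2.4 d t F_u): upper limit = 2.4·12·10·410 / 1000 = 118.1 kN.
  Edge l_c = 30 − 14/2 = 23 → r_n = 113.2 kN; interior l_c = 35 − 14 = 21 → r_n = 103.3 kN.
  R_n,bearing = 1·113.2 + 3·103.3 = 423.1 kN → 0.75 × 423.1 = 317 kN.
Bolt shear governs: 159 kN.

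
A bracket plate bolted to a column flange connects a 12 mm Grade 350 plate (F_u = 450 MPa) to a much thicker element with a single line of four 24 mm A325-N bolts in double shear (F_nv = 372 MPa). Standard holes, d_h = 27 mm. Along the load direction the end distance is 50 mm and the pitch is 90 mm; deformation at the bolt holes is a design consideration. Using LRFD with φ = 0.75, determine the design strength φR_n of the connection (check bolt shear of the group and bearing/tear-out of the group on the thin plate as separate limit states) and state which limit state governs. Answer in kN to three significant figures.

Bolt shear: A_b = π·24²/4 = 452.4 mm²; R_n = 372 × 452.4 × 4 × 2 / 1000 = 1346 kN → 0.75 × 1346 = 1010 kN.
Bearing (1.2 l_c t F_u ≤ 2.4 d t F_u): upper limit = 2.4·24·12·450 / 1000 = 311 kN.
  Edge l_c = 50 − 27/2 = 36.5 → r_n = 236.5 kN; interior l_c = 90 − 27 = 63 → r_n = 311 kN.
  R_n,bearing = 1·236.5 + 3·311 = 1170 kN → 0.75 × 1170 = 877 kN.
Bearing governs: 877 kN.

877 kN (bearing governs)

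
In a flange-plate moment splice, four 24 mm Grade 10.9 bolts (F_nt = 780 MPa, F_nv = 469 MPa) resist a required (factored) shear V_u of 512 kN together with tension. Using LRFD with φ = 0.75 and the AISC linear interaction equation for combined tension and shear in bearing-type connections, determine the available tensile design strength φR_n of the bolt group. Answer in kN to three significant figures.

525 kN

A_b = π·24²/4 = 452.4 mm²; f_rv = 512 × 1000 / (4 × 452.4) = 282.9 MPa.
F'_nt = 1.3 F_nt − (F_nt / φF_nv) f_rv = 1.3·780 − (780/(0.75·469))·282.9 = 386.6 MPa, capped at F_nt → F'_nt = 386.6 MPa.
R_n = F'_nt · A_b · n = 386.6 × 452.4 × 4 / 1000 = 699.5 kN.
Design strength φR_n = 0.75 × 699.5 = 525 kN.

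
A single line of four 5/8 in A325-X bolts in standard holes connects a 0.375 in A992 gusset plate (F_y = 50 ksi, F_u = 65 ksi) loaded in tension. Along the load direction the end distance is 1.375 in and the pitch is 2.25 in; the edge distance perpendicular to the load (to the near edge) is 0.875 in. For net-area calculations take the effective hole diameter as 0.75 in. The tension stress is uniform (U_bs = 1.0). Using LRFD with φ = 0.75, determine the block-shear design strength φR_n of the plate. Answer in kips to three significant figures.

Shear plane L_v = 1.375 + 3·2.25 = 8.125 in; A_gv = 8.125 × 0.375 = 3.047 in².
A_nv = (8.125 − 3.5·0.75) × 0.375 = 2.062 in².
A_nt = (0.875 − 0.5·0.75) × 0.375 = 0.1875 in².
0.6 F_u A_nv = 80.44 kips; 0.6 F_y A_gv = 91.41 kips → shear rupture governs the shear term.
R_n = 80.44 + 1.0 × 65 × 0.1875 = 92.62 kips.
Design strength φR_n = 0.75 × 92.62 = 69.5 kips.

69.5 kips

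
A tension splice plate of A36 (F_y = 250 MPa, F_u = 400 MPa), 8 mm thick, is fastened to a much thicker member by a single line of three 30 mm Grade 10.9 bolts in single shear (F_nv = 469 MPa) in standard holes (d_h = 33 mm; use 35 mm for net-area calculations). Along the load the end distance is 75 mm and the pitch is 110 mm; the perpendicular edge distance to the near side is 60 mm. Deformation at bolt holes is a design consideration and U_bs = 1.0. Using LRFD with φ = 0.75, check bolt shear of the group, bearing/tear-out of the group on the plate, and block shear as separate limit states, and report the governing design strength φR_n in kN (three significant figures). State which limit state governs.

Bolt shear: A_b = π·30²/4 = 706.9 mm²; R_n = 469 × 706.9 × 3 × 1 / 1000 = 994.5 kN → 0.75 × 994.5 = 746 kN.
Bearing: edge l_c = 58.5, r_n = 224.6 kN; interior l_c = 77, r_n = 230.4 kN; R_n = 224.6 + 2·230.4 = 685.4 kN → 514 kN.
Block shear: A_gv = 2360, A_nv = 1660, A_nt = 340 mm²; R_n = min(0.6F_uA_nv, 0.6F_yA_gv) + U_bs·F_u·A_nt = 490 kN → 368 kN.
Block shear governs: 368 kN.

368 kN (block shear governs)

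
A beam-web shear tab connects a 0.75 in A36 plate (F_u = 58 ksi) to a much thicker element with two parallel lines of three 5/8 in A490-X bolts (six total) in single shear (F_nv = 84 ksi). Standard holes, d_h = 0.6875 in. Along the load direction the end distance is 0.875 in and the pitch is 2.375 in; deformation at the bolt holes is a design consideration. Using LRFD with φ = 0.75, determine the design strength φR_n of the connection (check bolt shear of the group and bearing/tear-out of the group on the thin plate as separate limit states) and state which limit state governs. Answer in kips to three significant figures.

Bolt shear: A_b = π·0.625²/4 = 0.3068 in²; R_n = 84 × 0.3068 × 6 × 1 = 154.6 kips → 0.75 × 154.6 = 116 kips.
Bearing (1.2 l_c t F_u ≤ 2.4 d t F_u): upper limit = 2.4·0.625·0.75·58 = 65.25 kips.
  Edge l_c = 0.875 − 0.6875/2 = 0.5312 → r_n = 27.73 kips; interior l_c = 2.375 − 0.6875 = 1.688 → r_n = 65.25 kips.
  R_n,bearing = 2·27.73 + 4·65.25 = 316.5 kips → 0.75 × 316.5 = 237 kips.
Bolt shear governs: 116 kips.

116 kips (bolt shear governs)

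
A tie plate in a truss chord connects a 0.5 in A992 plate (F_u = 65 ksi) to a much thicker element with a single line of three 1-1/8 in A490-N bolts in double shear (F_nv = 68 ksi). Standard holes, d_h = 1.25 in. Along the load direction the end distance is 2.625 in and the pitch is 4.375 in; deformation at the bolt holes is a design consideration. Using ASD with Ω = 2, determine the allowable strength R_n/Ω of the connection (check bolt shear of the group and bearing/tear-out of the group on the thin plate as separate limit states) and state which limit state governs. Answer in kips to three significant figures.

127 kips (bearing governs)

Bolt shear: A_b = π·1.125²/4 = 0.994 in²; R_n = 68 × 0.994 × 3 × 2 = 405.6 kips → 405.6 / 2 = 203 kips.
Bearing (1.2 l_c t F_u ≤ 2.4 d t F_u): upper limit = 2.4·1.125·0.5·65 = 87.75 kips.
  Edge l_c = 2.625 − 1.25/2 = 2 → r_n = 78 kips; interior l_c = 4.375 − 1.25 = 3.125 → r_n = 87.75 kips.
  R_n,bearing = 1·78 + 2·87.75 = 253.5 kips → 253.5 / 2 = 127 kips.
Bearing governs: 127 kips.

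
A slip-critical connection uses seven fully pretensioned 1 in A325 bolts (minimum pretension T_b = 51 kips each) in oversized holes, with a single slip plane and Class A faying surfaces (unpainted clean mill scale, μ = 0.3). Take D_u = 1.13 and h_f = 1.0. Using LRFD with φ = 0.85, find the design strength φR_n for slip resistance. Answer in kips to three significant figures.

R_n = μ · D_u · h_f · T_b · n_s · n_b = 0.3 × 1.13 × 1.0 × 51 × 1 × 7 = 121 kips.
Design strength φR_n = 0.85 × 121 = 103 kips.

103 kips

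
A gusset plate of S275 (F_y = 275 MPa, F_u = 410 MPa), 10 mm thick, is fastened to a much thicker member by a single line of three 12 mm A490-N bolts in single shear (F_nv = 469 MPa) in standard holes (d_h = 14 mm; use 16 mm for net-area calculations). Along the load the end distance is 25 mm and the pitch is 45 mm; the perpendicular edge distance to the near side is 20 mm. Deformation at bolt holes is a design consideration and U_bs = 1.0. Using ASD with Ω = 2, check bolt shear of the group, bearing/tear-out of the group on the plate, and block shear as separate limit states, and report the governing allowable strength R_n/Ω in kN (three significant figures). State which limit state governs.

Bolt shear: A_b = π·12²/4 = 113.1 mm²; R_n = 469 × 113.1 × 3 × 1 / 1000 = 159.1 kN → 159.1 / 2 = 79.6 kN.
Bearing: edge l_c = 18, r_n = 88.56 kN; interior l_c = 31, r_n = 118.1 kN; R_n = 88.56 + 2·118.1 = 324.7 kN → 162 kN.
Block shear: A_gv = 1150, A_nv = 750, A_nt = 120 mm²; R_n = min(0.6F_uA_nv, 0.6F_yA_gv) + U_bs·F_u·A_nt = 233.7 kN → 117 kN.
Bolt shear governs: 79.6 kN.

79.6 kN (bolt shear governs)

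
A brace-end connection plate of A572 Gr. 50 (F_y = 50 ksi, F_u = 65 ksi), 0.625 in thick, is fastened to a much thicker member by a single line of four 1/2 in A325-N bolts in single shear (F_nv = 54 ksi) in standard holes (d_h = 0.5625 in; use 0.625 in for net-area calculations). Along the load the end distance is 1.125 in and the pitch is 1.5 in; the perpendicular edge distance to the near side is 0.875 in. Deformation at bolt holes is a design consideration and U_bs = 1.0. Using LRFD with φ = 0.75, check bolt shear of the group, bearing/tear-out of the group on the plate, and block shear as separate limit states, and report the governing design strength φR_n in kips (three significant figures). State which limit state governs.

31.8 kips (bolt shear governs)

Bolt shear: A_b = π·0.5²/4 = 0.1963 in²; R_n = 54 × 0.1963 × 4 × 1 = 42.41 kips → 0.75 × 42.41 = 31.8 kips.
Bearing: edge l_c = 0.8438, r_n = 41.13 kips; interior l_c = 0.9375, r_n = 45.7 kips; R_n = 41.13 + 3·45.7 = 178.2 kips → 134 kips.
Block shear: A_gv = 3.516, A_nv = 2.148, A_nt = 0.3516 in²; R_n = min(0.6F_uA_nv, 0.6F_yA_gv) + U_bs·F_u·A_nt = 106.6 kips → 80 kips.
Bolt shear governs: 31.8 kips.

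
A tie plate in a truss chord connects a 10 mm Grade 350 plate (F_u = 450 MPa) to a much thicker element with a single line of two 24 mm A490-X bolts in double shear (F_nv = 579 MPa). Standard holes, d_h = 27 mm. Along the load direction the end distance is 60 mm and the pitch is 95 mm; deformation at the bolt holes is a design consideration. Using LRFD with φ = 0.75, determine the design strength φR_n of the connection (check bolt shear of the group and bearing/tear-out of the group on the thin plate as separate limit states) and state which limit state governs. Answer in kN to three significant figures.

Bolt shear: A_b = π·24²/4 = 452.4 mm²; R_n = 579 × 452.4 × 2 × 2 / 1000 = 1048 kN → 0.75 × 1048 = 786 kN.
Bearing (1.2 l_c t F_u ≤ 2.4 d t F_u): upper limit = 2.4·24·10·450 / 1000 = 259.2 kN.
  Edge l_c = 60 − 27/2 = 46.5 → r_n = 251.1 kN; interior l_c = 95 − 27 = 68 → r_n = 259.2 kN.
  R_n,bearing = 1·251.1 + 1·259.2 = 510.3 kN → 0.75 × 510.3 = 383 kN.
Bearing governs: 383 kN.

383 kN (bearing governs)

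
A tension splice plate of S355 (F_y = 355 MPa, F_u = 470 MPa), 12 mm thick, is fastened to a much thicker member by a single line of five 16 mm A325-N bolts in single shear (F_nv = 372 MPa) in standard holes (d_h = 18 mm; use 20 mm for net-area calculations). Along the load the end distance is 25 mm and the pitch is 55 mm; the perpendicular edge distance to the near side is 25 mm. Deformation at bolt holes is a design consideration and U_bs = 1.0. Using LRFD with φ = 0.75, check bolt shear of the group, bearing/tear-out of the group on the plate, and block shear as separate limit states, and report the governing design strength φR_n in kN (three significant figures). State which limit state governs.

280 kN (bolt shear governs)

Bolt shear: A_b = π·16²/4 = 201.1 mm²; R_n = 372 × 201.1 × 5 × 1 / 1000 = 374 kN → 0.75 × 374 = 280 kN.
Bearing: edge l_c = 16, r_n = 108.3 kN; interior l_c = 37, r_n = 216.6 kN; R_n = 108.3 + 4·216.6 = 974.6 kN → 731 kN.
Block shear: A_gv = 2940, A_nv = 1860, A_nt = 180 mm²; R_n = min(0.6F_uA_nv, 0.6F_yA_gv) + U_bs·F_u·A_nt = 609.1 kN → 457 kN.
Bolt shear governs: 280 kN.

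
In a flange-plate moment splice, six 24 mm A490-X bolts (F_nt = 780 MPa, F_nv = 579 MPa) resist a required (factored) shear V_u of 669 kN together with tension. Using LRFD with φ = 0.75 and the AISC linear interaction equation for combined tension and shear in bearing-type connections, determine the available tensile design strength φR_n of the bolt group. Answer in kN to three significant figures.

1160 kN

A_b = π·24²/4 = 452.4 mm²; f_rv = 669 × 1000 / (6 × 452.4) = 246.5 MPa.
F'_nt = 1.3 F_nt − (F_nt / φF_nv) f_rv = 1.3·780 − (780/(0.75·579))·246.5 = 571.3 MPa, capped at F_nt → F'_nt = 571.3 MPa.
R_n = F'_nt · A_b · n = 571.3 × 452.4 × 6 / 1000 = 1551 kN.
Design strength φR_n = 0.75 × 1551 = 1160 kN.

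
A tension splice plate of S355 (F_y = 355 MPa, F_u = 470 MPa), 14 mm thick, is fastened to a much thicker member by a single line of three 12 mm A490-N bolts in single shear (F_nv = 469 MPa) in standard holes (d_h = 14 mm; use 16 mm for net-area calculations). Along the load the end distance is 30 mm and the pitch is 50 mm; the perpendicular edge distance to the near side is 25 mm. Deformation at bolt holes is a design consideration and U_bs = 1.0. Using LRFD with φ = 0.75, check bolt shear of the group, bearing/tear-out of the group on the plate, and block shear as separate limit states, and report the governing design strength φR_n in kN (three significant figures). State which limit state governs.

Bolt shear: A_b = π·12²/4 = 113.1 mm²; R_n = 469 × 113.1 × 3 × 1 / 1000 = 159.1 kN → 0.75 × 159.1 = 119 kN.
Bearing: edge l_c = 23, r_n = 181.6 kN; interior l_c = 36, r_n = 189.5 kN; R_n = 181.6 + 2·189.5 = 560.6 kN → 420 kN.
Block shear: A_gv = 1820, A_nv = 1260, A_nt = 238 mm²; R_n = min(0.6F_uA_nv, 0.6F_yA_gv) + U_bs·F_u·A_nt = 467.2 kN → 350 kN.
Bolt shear governs: 119 kN.

119 kN (bolt shear governs)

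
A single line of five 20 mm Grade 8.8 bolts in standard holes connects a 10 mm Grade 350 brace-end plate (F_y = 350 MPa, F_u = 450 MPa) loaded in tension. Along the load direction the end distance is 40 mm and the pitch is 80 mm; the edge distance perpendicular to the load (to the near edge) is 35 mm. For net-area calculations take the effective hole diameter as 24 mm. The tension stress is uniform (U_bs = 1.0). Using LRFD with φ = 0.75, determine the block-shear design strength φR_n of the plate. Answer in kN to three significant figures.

Shear plane L_v = 40 + 4·80 = 360 mm; A_gv = 360 × 10 = 3600 mm².
A_nv = (360 − 4.5·24) × 10 = 2520 mm².
A_nt = (35 − 0.5·24) × 10 = 230 mm².
0.6 F_u A_nv = 680.4 kN; 0.6 F_y A_gv = 756 kN → shear rupture governs the shear term.
R_n = 680.4 + 1.0 × 450 × 230 / 1000 = 783.9 kN.
Design strength φR_n = 0.75 × 783.9 = 588 kN.

588 kN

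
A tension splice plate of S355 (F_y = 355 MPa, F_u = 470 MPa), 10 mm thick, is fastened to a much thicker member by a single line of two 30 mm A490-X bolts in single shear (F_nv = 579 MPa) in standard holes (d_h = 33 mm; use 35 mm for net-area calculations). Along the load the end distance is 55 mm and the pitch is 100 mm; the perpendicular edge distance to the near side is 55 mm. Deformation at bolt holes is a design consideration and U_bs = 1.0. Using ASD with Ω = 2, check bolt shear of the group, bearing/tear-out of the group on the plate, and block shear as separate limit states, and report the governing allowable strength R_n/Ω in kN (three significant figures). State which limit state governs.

233 kN (block shear governs)

Bolt shear: A_b = π·30²/4 = 706.9 mm²; R_n = 579 × 706.9 × 2 × 1 / 1000 = 818.5 kN → 818.5 / 2 = 409 kN.
Bearing: edge l_c = 38.5, r_n = 217.1 kN; interior l_c = 67, r_n = 338.4 kN; R_n = 217.1 + 1·338.4 = 555.5 kN → 278 kN.
Block shear: A_gv = 1550, A_nv = 1025, A_nt = 375 mm²; R_n = min(0.6F_uA_nv, 0.6F_yA_gv) + U_bs·F_u·A_nt = 465.3 kN → 233 kN.
Block shear governs: 233 kN.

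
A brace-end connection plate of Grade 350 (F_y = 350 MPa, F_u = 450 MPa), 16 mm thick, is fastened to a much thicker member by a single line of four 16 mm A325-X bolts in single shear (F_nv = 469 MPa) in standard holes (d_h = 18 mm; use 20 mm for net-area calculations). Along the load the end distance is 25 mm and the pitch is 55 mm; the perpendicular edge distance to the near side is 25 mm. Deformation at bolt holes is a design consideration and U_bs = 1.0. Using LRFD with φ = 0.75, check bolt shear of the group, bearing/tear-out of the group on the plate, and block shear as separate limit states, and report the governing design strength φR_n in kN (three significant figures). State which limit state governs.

Bolt shear: A_b = π·16²/4 = 201.1 mm²; R_n = 469 × 201.1 × 4 × 1 / 1000 = 377.2 kN → 0.75 × 377.2 = 283 kN.
Bearing: edge l_c = 16, r_n = 138.2 kN; interior l_c = 37, r_n = 276.5 kN; R_n = 138.2 + 3·276.5 = 967.7 kN → 726 kN.
Block shear: A_gv = 3040, A_nv = 1920, A_nt = 240 mm²; R_n = min(0.6F_uA_nv, 0.6F_yA_gv) + U_bs·F_u·A_nt = 626.4 kN → 470 kN.
Bolt shear governs: 283 kN.

283 kN (bolt shear governs)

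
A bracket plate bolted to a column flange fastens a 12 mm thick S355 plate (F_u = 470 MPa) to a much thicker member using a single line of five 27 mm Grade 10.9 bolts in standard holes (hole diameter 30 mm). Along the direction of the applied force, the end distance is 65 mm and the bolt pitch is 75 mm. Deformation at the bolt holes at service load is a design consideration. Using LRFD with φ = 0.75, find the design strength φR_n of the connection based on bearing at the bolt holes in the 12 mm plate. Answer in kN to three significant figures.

Per bolt r_n = 1.2 l_c t F_u ≤ 2.4 d t F_u; upper limit = 2.4 × 27 × 12 × 470 / 1000 = 365.5 kN.
Edge bolt: l_c = 65 − 30/2 = 50 mm → 1.2 × 50 × 12 × 470 / 1000 = 338.4 → r_n = 338.4 kN.
Interior bolts: l_c = 75 − 30 = 45 mm → 1.2 × 45 × 12 × 470 / 1000 = 304.6 → r_n = 304.6 kN.
R_n = 1 × 338.4 + 4 × 304.6 = 1557 kN.
Design strength φR_n = 0.75 × 1557 = 1170 kN.

1170 kN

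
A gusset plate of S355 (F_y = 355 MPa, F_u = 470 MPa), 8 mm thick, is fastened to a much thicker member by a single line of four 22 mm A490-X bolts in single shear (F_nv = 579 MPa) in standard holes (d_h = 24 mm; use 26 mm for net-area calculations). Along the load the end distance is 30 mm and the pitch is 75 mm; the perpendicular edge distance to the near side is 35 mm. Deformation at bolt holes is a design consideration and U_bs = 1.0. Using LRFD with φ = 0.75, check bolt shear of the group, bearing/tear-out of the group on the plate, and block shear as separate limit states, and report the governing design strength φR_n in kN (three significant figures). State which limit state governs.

340 kN (block shear governs)

Bolt shear: A_b = π·22²/4 = 380.1 mm²; R_n = 579 × 380.1 × 4 × 1 / 1000 = 880.4 kN → 0.75 × 880.4 = 660 kN.
Bearing: edge l_c = 18, r_n = 81.22 kN; interior l_c = 51, r_n = 198.5 kN; R_n = 81.22 + 3·198.5 = 676.8 kN → 508 kN.
Block shear: A_gv = 2040, A_nv = 1312, A_nt = 176 mm²; R_n = min(0.6F_uA_nv, 0.6F_yA_gv) + U_bs·F_u·A_nt = 452.7 kN → 340 kN.
Block shear governs: 340 kN.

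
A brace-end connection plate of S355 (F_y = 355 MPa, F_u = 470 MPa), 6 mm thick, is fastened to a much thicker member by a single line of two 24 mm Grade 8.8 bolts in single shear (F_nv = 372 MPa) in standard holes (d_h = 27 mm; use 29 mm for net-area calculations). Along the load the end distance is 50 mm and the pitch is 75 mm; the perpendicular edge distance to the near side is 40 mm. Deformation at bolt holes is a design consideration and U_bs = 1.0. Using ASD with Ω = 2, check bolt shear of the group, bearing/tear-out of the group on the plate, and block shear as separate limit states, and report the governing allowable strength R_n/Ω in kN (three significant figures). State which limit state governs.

Bolt shear: A_b = π·24²/4 = 452.4 mm²; R_n = 372 × 452.4 × 2 × 1 / 1000 = 336.6 kN → 336.6 / 2 = 168 kN.
Bearing: edge l_c = 36.5, r_n = 123.5 kN; interior l_c = 48, r_n = 162.4 kN; R_n = 123.5 + 1·162.4 = 285.9 kN → 143 kN.
Block shear: A_gv = 750, A_nv = 489, A_nt = 153 mm²; R_n = min(0.6F_uA_nv, 0.6F_yA_gv) + U_bs·F_u·A_nt = 209.8 kN → 105 kN.
Block shear governs: 105 kN.

105 kN (block shear governs)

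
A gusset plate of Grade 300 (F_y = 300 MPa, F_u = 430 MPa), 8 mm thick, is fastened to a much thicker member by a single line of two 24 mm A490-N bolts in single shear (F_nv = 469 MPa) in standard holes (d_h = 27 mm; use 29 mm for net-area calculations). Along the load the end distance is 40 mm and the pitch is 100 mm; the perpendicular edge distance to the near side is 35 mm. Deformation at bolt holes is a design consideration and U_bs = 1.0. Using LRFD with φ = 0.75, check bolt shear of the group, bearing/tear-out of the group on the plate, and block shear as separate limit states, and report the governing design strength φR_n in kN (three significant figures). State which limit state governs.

202 kN (block shear governs)

Bolt shear: A_b = π·24²/4 = 452.4 mm²; R_n = 469 × 452.4 × 2 × 1 / 1000 = 424.3 kN → 0.75 × 424.3 = 318 kN.
Bearing: edge l_c = 26.5, r_n = 109.4 kN; interior l_c = 73, r_n = 198.1 kN; R_n = 109.4 + 1·198.1 = 307.5 kN → 231 kN.
Block shear: A_gv = 1120, A_nv = 772, A_nt = 164 mm²; R_n = min(0.6F_uA_nv, 0.6F_yA_gv) + U_bs·F_u·A_nt = 269.7 kN → 202 kN.
Block shear governs: 202 kN.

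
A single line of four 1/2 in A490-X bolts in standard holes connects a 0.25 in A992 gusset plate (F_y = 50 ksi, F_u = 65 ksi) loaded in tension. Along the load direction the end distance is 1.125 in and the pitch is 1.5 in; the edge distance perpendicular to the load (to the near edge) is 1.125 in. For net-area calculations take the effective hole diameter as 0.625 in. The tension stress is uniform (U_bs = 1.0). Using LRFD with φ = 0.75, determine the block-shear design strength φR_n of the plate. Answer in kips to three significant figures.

Shear plane L_v = 1.125 + 3·1.5 = 5.625 in; A_gv = 5.625 × 0.25 = 1.406 in².
A_nv = (5.625 − 3.5·0.625) × 0.25 = 0.8594 in².
A_nt = (1.125 − 0.5·0.625) × 0.25 = 0.2031 in².
0.6 F_u A_nv = 33.52 kips; 0.6 F_y A_gv = 42.19 kips → shear rupture governs the shear term.
R_n = 33.52 + 1.0 × 65 × 0.2031 = 46.72 kips.
Design strength φR_n = 0.75 × 46.72 = 35 kips.

35 kips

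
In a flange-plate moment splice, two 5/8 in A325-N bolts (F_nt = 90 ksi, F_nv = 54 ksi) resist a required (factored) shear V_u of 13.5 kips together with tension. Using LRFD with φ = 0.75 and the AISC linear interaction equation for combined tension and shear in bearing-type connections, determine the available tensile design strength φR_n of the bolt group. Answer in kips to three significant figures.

31.3 kips

A_b = π·0.625²/4 = 0.3068 in²; f_rv = 13.5 / (2 × 0.3068) = 22 ksi.
F'_nt = 1.3 F_nt − (F_nt / φF_nv) f_rv = 1.3·90 − (90/(0.75·54))·22 = 68.11 ksi, capped at F_nt → F'_nt = 68.11 ksi.
R_n = F'_nt · A_b · n = 68.11 × 0.3068 × 2 = 41.79 kips.
Design strength φR_n = 0.75 × 41.79 = 31.3 kips.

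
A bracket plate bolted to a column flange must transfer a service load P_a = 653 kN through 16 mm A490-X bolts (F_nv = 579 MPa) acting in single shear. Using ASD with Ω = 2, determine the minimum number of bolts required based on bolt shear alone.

A_b = π·16²/4 = 201.1 mm².
Per-bolt allowable strength R_n/Ω = 579 × 201.1 × 1 / 1000 / 2 = 58.21 kN.
n ≥ 653 / 58.21 = 11.22 → use 12 bolts.

12 bolts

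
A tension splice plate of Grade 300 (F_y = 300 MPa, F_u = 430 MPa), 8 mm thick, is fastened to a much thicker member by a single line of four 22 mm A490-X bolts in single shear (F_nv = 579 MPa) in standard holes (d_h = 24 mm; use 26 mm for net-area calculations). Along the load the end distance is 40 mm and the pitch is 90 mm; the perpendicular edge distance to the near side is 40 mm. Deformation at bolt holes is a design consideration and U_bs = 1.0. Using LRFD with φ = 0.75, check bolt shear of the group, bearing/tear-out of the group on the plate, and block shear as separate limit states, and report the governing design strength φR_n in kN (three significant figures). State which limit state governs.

Bolt shear: A_b = π·22²/4 = 380.1 mm²; R_n = 579 × 380.1 × 4 × 1 / 1000 = 880.4 kN → 0.75 × 880.4 = 660 kN.
Bearing: edge l_c = 28, r_n = 115.6 kN; interior l_c = 66, r_n = 181.6 kN; R_n = 115.6 + 3·181.6 = 660.5 kN → 495 kN.
Block shear: A_gv = 2480, A_nv = 1752, A_nt = 216 mm²; R_n = min(0.6F_uA_nv, 0.6F_yA_gv) + U_bs·F_u·A_nt = 539.3 kN → 404 kN.
Block shear governs: 404 kN.

404 kN (block shear governs)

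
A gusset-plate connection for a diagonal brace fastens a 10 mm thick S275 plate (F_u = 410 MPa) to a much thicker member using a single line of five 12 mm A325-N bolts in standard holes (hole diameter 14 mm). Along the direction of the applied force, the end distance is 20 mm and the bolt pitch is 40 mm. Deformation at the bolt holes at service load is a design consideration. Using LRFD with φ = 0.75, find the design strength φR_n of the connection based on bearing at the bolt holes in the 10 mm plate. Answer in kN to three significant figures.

Per bolt r_n = 1.2 l_c t F_u ≤ 2.4 d t F_u; upper limit = 2.4 × 12 × 10 × 410 / 1000 = 118.1 kN.
Edge bolt: l_c = 20 − 14/2 = 13 mm → 1.2 × 13 × 10 × 410 / 1000 = 63.96 → r_n = 63.96 kN.
Interior bolts: l_c = 40 − 14 = 26 mm → 1.2 × 26 × 10 × 410 / 1000 = 127.9 → r_n = 118.1 kN.
R_n = 1 × 63.96 + 4 × 118.1 = 536.3 kN.
Design strength φR_n = 0.75 × 536.3 = 402 kN.

402 kN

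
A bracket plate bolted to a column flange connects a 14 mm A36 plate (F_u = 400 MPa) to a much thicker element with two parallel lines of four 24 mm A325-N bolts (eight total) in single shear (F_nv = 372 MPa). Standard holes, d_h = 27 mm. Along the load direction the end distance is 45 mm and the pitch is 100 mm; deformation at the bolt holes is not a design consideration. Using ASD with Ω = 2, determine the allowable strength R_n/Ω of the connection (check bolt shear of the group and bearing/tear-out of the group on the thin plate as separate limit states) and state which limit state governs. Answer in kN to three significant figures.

Bolt shear: A_b = π·24²/4 = 452.4 mm²; R_n = 372 × 452.4 × 8 × 1 / 1000 = 1346 kN → 1346 / 2 = 673 kN.
Bearing (1.5 l_c t F_u ≤ 3.0 d t F_u): upper limit = 3.0·24·14·400 / 1000 = 403.2 kN.
  Edge l_c = 45 − 27/2 = 31.5 → r_n = 264.6 kN; interior l_c = 100 − 27 = 73 → r_n = 403.2 kN.
  R_n,bearing = 2·264.6 + 6·403.2 = 2948 kN → 2948 / 2 = 1470 kN.
Bolt shear governs: 673 kN.

673 kN (bolt shear governs)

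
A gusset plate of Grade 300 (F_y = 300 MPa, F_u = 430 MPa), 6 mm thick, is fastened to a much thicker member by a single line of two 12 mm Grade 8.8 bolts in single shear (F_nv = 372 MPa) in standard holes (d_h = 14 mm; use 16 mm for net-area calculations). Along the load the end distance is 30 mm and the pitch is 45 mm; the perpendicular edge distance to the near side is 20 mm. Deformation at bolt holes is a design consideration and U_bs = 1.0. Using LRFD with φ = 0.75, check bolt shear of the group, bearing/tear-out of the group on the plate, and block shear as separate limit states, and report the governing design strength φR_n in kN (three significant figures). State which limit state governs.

Bolt shear: A_b = π·12²/4 = 113.1 mm²; R_n = 372 × 113.1 × 2 × 1 / 1000 = 84.14 kN → 0.75 × 84.14 = 63.1 kN.
Bearing: edge l_c = 23, r_n = 71.21 kN; interior l_c = 31, r_n = 74.3 kN; R_n = 71.21 + 1·74.3 = 145.5 kN → 109 kN.
Block shear: A_gv = 450, A_nv = 306, A_nt = 72 mm²; R_n = min(0.6F_uA_nv, 0.6F_yA_gv) + U_bs·F_u·A_nt = 109.9 kN → 82.4 kN.
Bolt shear governs: 63.1 kN.

63.1 kN (bolt shear governs)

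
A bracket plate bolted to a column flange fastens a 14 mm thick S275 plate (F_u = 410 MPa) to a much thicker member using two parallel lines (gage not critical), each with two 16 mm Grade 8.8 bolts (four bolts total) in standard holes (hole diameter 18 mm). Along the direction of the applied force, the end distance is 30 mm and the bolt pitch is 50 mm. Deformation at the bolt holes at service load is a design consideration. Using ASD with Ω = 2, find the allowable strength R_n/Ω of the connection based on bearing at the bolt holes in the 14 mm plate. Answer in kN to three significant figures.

365 kN

Per bolt r_n = 1.2 l_c t F_u ≤ 2.4 d t F_u; upper limit = 2.4 × 16 × 14 × 410 / 1000 = 220.4 kN.
Edge bolt: l_c = 30 − 18/2 = 21 mm → 1.2 × 21 × 14 × 410 / 1000 = 144.6 → r_n = 144.6 kN.
Interior bolts: l_c = 50 − 18 = 32 mm → 1.2 × 32 × 14 × 410 / 1000 = 220.4 → r_n = 220.4 kN.
R_n = 2 × 144.6 + 2 × 220.4 = 730.1 kN.
Allowable strength R_n/Ω = 730.1 / 2 = 365 kN.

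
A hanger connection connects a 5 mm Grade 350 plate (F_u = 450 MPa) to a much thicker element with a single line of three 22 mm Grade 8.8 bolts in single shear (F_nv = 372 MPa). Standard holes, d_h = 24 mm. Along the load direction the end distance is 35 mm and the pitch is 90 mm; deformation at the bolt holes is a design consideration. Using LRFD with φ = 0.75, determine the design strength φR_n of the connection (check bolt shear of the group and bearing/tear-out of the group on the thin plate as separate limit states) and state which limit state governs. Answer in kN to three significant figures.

225 kN (bearing governs)

Bolt shear: A_b = π·22²/4 = 380.1 mm²; R_n = 372 × 380.1 × 3 × 1 / 1000 = 424.2 kN → 0.75 × 424.2 = 318 kN.
Bearing (1.2 l_c t F_u ≤ 2.4 d t F_u): upper limit = 2.4·22·5·450 / 1000 = 118.8 kN.
  Edge l_c = 35 − 24/2 = 23 → r_n = 62.1 kN; interior l_c = 90 − 24 = 66 → r_n = 118.8 kN.
  R_n,bearing = 1·62.1 + 2·118.8 = 299.7 kN → 0.75 × 299.7 = 225 kN.
Bearing governs: 225 kN.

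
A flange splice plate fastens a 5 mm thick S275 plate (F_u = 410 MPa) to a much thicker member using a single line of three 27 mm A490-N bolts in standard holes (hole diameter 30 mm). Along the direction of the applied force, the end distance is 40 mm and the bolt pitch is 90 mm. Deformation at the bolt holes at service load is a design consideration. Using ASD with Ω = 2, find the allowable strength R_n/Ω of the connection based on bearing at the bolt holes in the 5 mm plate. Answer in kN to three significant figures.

164 kN

Per bolt r_n = 1.2 l_c t F_u ≤ 2.4 d t F_u; upper limit = 2.4 × 27 × 5 × 410 / 1000 = 132.8 kN.
Edge bolt: l_c = 40 − 30/2 = 25 mm → 1.2 × 25 × 5 × 410 / 1000 = 61.5 → r_n = 61.5 kN.
Interior bolts: l_c = 90 − 30 = 60 mm → 1.2 × 60 × 5 × 410 / 1000 = 147.6 → r_n = 132.8 kN.
R_n = 1 × 61.5 + 2 × 132.8 = 327.2 kN.
Allowable strength R_n/Ω = 327.2 / 2 = 164 kN.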